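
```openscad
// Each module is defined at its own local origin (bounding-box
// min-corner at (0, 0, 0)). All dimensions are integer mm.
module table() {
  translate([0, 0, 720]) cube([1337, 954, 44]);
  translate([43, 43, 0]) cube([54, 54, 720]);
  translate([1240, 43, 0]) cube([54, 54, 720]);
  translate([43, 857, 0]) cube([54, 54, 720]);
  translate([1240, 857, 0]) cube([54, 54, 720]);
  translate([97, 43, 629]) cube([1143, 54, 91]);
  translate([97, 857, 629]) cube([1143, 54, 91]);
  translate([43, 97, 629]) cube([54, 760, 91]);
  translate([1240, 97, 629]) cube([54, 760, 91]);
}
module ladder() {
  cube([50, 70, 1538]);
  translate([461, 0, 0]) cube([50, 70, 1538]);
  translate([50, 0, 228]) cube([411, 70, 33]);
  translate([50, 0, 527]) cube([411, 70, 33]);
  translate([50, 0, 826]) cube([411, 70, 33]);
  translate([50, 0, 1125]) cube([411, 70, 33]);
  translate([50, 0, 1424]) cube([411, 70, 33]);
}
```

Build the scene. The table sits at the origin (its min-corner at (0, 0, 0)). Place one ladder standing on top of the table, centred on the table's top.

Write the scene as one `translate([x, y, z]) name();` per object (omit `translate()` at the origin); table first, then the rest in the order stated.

table();
translate([413, 442, 764]) ladder();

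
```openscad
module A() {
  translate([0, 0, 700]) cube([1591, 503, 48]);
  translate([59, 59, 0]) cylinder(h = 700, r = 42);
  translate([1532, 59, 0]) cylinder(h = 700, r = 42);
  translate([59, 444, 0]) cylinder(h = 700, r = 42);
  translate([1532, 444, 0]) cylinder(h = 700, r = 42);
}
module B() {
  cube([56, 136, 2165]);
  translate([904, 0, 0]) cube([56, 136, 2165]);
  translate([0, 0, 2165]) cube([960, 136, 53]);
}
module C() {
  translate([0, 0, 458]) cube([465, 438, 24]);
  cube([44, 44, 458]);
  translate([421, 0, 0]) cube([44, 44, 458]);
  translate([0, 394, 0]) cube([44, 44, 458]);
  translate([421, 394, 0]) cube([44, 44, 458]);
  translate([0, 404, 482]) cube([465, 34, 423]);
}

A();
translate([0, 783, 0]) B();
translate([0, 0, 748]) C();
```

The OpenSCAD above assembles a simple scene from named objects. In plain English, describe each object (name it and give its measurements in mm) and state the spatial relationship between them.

A is a rectangular dining table. The top is 1591×503×48 mm with its upper surface at z = 748 mm. It stands on four round legs of 84 mm diameter, each leg's bounding box inset 17 mm from the nearest pair of top edges, running from the floor to the underside of the top.

B is a rectangular door frame: two vertical jambs of 56×136 mm section, 2165 mm tall, with a clear opening 848 mm wide between their inner faces. A header 53 mm tall and 136 mm deep lies on top of the jambs and spans the full outside width.

C is a chair. The seat is a 465×438×24 mm slab with its top at z = 482 mm, on four 44×44 mm corner legs (flush with the seat edges, standing on z = 0). A flat backrest 34 mm thick, 423 mm tall, spans the full seat width and rises from the seat top along its +y edge, rear face flush with the rear of the seat.

The door frame is on the floor beside the table on its +y side. The chair is on top of the table.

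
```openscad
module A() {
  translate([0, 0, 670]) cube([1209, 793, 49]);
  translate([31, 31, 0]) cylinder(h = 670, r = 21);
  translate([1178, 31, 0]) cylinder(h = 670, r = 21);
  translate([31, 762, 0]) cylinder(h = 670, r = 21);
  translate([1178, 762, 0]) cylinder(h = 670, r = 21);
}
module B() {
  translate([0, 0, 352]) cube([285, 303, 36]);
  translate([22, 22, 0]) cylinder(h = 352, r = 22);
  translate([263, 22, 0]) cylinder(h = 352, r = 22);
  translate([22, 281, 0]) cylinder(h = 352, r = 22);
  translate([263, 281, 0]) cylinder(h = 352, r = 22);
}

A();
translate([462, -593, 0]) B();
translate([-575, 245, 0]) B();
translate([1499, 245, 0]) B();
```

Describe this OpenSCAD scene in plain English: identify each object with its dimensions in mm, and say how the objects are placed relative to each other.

A is a table with a 1209×793 mm rectangular top, 49 mm thick, top surface at z = 719 mm, supported by four round legs of 42 mm diameter, each leg's bounding box inset 10 mm from the nearest pair of top edges, running from the floor.

B is a four-legged stool. The seat is 285×303 mm, 36 mm thick, top at z = 388 mm. It stands on four round legs, each 44 mm in diameter, from z = 0 to the seat underside, each leg's axis is inset half a diameter from the nearest pair of seat edges (so the leg's bounding box is flush with the corner).

Three stools sit around the table at the −y, −x, +x sides.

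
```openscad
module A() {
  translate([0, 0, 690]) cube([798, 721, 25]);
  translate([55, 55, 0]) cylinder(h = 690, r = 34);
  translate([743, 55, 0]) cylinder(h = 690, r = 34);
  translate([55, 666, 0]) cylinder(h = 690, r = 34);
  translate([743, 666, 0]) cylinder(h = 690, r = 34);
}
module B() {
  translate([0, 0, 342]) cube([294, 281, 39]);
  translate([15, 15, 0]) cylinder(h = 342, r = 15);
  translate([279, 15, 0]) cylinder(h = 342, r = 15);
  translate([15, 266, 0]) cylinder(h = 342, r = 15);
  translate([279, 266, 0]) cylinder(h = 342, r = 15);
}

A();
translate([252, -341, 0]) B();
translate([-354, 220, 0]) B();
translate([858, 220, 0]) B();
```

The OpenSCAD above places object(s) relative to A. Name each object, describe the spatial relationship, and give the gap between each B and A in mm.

A is a table. B is a stool. Three stools sit around the table at the −y, −x, +x sides. The gap between each stool and the table is 60 mm.

Each stool's nearest face is 60 mm from the table's bounding box.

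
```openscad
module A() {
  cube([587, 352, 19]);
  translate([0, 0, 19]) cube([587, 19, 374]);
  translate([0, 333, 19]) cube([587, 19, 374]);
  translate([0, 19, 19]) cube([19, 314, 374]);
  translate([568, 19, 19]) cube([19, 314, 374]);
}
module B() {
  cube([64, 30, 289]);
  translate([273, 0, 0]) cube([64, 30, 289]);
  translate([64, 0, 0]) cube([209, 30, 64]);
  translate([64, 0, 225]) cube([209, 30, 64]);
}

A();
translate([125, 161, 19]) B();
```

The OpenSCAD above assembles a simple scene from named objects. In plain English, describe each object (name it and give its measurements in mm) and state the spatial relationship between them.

A is an open storage box with external size 587×352×393 mm and wall thickness 19 mm (the base is also 19 mm thick). The base covers the whole footprint; the four walls stand on the base, with the y-facing walls full-width and the x-facing walls fitting between their inner faces.

B is a picture frame with a 209×161 mm rectangular opening (x by z) and a uniform 64 mm border on every side. Frame depth is 30 mm along y. It is built from two vertical stiles running the full outside height and two horizontal rails spanning the gap between the stiles.

The picture frame sits inside the open box, centred.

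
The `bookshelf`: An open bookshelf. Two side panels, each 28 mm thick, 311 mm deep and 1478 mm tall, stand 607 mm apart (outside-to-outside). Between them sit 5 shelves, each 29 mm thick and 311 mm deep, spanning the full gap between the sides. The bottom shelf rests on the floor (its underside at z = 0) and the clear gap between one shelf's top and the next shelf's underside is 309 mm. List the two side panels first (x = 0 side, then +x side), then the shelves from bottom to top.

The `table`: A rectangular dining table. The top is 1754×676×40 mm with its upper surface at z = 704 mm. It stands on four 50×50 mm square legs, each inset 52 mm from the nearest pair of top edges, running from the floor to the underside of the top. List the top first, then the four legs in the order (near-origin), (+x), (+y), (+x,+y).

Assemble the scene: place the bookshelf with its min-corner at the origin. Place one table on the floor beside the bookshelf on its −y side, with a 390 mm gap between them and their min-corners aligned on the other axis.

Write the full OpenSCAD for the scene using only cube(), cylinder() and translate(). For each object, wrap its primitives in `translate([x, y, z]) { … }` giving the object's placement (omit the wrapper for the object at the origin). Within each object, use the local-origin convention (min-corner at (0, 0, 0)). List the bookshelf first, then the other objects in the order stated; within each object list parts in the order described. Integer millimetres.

cube([28, 311, 1478]);
translate([579, 0, 0]) cube([28, 311, 1478]);
translate([28, 0, 0]) cube([551, 311, 29]);
translate([28, 0, 338]) cube([551, 311, 29]);
translate([28, 0, 676]) cube([551, 311, 29]);
translate([28, 0, 1014]) cube([551, 311, 29]);
translate([28, 0, 1352]) cube([551, 311, 29]);
translate([0, -1066, 0]) {
  translate([0, 0, 664]) cube([1754, 676, 40]);
  translate([52, 52, 0]) cube([50, 50, 664]);
  translate([1652, 52, 0]) cube([50, 50, 664]);
  translate([52, 574, 0]) cube([50, 50, 664]);
  translate([1652, 574, 0]) cube([50, 50, 664]);
}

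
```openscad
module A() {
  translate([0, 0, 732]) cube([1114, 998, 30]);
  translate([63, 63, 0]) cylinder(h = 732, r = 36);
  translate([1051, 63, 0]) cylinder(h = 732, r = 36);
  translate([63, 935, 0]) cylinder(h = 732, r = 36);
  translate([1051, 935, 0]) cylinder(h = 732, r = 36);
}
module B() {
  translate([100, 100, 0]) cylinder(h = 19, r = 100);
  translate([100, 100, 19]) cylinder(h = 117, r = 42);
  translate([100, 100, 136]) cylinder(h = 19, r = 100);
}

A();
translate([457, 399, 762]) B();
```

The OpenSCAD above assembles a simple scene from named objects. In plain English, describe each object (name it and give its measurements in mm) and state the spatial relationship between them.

A is a table with a 1114×998 mm rectangular top, 30 mm thick, top surface at z = 762 mm, supported by four round legs of 72 mm diameter, each leg's bounding box inset 27 mm from the nearest pair of top edges, running from the floor.

B is a spool: two coaxial disc flanges of radius 100 mm and thickness 19 mm, joined by a core cylinder of radius 42 mm and height 117 mm. The lower flange rests on z = 0 and the three cylinders share a vertical axis.

The spool is on top of the table, centred.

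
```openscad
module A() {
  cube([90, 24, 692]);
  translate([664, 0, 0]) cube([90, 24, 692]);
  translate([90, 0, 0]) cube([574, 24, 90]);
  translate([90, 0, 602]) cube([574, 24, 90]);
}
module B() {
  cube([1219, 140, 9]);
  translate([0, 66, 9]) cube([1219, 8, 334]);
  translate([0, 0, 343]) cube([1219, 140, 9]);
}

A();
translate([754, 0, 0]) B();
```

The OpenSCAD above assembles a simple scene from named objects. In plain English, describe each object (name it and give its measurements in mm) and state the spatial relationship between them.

A is a rectangular picture frame lying in the x–z plane (depth along y). The opening is 574 mm wide (x) by 512 mm tall (z), surrounded by a border 90 mm wide on all four sides. The frame is 24 mm deep and is made of two full-height vertical stiles with two horizontal rails fitted between them.

B is an I-beam lying along x, 1219 mm long. Overall section height 352 mm. Two flanges 140 mm wide (y) and 9 mm thick, one on the floor and one at the top; a web 8 mm thick runs between them, centred on the flange width.

The I-beam is against the picture frame's +x side, with their −y faces flush.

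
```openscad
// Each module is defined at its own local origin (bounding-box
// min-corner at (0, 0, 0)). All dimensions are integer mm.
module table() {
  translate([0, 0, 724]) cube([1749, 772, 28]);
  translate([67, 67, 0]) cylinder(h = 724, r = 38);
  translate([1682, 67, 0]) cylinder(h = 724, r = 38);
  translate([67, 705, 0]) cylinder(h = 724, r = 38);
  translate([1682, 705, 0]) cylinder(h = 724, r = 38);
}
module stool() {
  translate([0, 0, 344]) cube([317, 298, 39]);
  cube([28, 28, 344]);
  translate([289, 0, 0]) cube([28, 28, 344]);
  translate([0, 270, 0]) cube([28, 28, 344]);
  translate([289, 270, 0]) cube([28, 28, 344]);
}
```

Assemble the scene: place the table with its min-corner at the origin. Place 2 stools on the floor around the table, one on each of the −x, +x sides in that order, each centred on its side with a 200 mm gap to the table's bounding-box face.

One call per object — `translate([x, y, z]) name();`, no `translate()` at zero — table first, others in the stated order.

table();
translate([-517, 237, 0]) stool();
translate([1949, 237, 0]) stool();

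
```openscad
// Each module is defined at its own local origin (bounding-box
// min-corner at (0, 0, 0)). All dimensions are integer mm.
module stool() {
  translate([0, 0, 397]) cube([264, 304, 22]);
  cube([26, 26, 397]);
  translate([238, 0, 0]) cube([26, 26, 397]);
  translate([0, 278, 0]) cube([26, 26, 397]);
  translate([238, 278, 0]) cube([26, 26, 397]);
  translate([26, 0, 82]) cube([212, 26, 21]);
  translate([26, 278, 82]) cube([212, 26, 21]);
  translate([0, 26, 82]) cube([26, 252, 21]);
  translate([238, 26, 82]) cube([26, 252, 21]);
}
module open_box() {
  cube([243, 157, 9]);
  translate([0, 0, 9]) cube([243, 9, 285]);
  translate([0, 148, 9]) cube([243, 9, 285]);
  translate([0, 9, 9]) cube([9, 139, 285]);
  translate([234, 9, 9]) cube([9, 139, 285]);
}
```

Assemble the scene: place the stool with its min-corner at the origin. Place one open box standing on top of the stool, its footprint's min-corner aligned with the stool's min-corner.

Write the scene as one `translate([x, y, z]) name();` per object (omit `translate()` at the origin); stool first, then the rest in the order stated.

stool();
translate([0, 0, 419]) open_box();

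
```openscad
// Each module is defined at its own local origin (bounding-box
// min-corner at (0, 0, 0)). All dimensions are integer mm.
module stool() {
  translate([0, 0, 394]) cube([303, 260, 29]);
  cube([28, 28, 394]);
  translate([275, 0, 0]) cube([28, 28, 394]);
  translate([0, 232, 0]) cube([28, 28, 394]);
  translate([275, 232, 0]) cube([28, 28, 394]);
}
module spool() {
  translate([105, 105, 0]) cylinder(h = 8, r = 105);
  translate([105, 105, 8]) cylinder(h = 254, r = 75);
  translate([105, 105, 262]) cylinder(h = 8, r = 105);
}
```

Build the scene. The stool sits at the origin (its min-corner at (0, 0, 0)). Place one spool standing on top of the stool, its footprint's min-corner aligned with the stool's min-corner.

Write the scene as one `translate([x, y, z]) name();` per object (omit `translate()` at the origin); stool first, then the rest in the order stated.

stool();
translate([0, 0, 423]) spool();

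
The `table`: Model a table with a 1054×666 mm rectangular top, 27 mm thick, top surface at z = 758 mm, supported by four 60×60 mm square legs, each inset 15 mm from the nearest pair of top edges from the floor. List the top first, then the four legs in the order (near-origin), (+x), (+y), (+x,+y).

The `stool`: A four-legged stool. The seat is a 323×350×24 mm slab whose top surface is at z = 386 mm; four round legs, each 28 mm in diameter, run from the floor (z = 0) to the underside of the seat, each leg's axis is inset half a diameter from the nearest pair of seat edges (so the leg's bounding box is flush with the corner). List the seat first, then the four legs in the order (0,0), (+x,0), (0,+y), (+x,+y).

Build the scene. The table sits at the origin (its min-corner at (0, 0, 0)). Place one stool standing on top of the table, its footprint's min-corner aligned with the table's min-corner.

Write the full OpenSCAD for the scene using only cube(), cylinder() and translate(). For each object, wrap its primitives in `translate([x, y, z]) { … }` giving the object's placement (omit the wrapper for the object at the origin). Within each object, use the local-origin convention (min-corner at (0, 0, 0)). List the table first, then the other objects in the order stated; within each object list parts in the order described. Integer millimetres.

translate([0, 0, 731]) cube([1054, 666, 27]);
translate([15, 15, 0]) cube([60, 60, 731]);
translate([979, 15, 0]) cube([60, 60, 731]);
translate([15, 591, 0]) cube([60, 60, 731]);
translate([979, 591, 0]) cube([60, 60, 731]);
translate([0, 0, 758]) {
  translate([0, 0, 362]) cube([323, 350, 24]);
  translate([14, 14, 0]) cylinder(h = 362, r = 14);
  translate([309, 14, 0]) cylinder(h = 362, r = 14);
  translate([14, 336, 0]) cylinder(h = 362, r = 14);
  translate([309, 336, 0]) cylinder(h = 362, r = 14);
}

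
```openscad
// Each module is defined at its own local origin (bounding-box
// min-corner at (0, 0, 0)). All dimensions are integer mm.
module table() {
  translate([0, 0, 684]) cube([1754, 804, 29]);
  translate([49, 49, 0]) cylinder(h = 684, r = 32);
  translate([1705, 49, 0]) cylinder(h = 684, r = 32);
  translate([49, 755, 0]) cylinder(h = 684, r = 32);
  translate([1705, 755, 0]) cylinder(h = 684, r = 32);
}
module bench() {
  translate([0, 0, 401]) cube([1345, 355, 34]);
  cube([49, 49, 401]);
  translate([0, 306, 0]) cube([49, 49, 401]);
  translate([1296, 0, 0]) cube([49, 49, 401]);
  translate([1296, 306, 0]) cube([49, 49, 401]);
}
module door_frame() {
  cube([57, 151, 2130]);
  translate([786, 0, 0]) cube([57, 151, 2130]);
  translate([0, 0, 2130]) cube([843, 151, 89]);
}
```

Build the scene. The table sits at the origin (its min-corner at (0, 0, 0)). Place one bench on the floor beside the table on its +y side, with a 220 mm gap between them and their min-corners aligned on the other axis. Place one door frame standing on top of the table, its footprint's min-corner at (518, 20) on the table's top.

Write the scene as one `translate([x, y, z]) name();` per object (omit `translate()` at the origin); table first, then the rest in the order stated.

table();
translate([0, 1024, 0]) bench();
translate([518, 20, 713]) door_frame();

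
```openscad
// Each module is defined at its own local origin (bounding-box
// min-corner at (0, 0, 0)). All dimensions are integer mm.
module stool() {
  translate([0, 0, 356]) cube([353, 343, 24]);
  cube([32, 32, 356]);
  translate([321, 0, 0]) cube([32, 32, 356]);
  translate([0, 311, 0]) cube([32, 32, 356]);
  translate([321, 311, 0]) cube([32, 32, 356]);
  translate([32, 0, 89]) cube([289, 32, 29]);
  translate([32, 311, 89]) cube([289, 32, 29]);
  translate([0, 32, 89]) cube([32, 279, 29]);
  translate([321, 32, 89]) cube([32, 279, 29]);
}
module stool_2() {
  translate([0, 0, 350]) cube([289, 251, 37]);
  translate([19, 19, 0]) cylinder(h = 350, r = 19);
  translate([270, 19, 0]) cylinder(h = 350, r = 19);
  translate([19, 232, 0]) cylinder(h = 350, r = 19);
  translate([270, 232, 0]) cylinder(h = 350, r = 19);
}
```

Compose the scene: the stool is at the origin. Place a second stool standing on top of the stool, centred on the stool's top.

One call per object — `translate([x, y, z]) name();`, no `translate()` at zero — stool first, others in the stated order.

stool();
translate([32, 46, 380]) stool_2();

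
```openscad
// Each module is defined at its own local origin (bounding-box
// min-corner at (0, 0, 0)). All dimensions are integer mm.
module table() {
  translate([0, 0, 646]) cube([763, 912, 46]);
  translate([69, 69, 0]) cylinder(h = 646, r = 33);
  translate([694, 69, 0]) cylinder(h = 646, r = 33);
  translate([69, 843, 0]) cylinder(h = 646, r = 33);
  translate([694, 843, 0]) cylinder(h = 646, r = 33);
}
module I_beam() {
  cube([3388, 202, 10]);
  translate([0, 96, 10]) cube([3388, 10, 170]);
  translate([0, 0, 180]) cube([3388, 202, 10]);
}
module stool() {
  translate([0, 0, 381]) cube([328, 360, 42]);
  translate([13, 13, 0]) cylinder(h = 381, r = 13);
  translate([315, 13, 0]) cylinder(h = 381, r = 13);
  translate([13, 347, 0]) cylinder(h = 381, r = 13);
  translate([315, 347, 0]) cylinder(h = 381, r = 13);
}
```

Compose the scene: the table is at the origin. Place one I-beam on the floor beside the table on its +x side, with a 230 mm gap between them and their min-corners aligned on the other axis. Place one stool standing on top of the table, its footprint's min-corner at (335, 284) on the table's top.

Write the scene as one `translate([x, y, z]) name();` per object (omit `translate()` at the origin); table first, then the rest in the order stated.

table();
translate([993, 0, 0]) I_beam();
translate([335, 284, 692]) stool();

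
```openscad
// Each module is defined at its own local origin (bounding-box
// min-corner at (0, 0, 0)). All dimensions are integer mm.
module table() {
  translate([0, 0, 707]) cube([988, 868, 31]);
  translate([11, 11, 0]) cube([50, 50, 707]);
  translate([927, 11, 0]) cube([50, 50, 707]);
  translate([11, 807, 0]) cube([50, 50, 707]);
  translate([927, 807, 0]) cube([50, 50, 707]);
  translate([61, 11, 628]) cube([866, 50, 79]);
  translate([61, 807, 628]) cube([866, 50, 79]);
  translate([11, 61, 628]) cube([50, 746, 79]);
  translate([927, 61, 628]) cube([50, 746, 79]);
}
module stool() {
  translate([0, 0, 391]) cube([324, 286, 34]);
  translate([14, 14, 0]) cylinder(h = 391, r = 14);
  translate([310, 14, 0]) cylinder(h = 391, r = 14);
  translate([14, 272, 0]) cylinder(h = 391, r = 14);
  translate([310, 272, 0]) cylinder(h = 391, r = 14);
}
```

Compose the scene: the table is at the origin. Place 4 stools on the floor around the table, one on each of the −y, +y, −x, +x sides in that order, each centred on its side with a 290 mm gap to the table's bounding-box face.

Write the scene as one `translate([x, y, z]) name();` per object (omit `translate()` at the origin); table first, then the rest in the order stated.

table();
translate([332, -576, 0]) stool();
translate([332, 1158, 0]) stool();
translate([-614, 291, 0]) stool();
translate([1278, 291, 0]) stool();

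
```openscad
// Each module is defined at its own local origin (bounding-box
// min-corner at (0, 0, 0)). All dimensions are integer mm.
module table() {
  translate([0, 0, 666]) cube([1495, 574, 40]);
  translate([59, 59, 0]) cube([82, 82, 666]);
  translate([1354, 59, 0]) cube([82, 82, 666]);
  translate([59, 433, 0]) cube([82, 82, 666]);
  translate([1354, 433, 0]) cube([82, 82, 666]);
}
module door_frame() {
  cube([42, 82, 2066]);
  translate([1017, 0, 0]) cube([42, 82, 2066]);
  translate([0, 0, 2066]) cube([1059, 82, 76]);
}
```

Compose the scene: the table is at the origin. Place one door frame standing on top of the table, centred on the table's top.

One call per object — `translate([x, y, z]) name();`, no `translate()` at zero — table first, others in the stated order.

table();
translate([218, 246, 706]) door_frame();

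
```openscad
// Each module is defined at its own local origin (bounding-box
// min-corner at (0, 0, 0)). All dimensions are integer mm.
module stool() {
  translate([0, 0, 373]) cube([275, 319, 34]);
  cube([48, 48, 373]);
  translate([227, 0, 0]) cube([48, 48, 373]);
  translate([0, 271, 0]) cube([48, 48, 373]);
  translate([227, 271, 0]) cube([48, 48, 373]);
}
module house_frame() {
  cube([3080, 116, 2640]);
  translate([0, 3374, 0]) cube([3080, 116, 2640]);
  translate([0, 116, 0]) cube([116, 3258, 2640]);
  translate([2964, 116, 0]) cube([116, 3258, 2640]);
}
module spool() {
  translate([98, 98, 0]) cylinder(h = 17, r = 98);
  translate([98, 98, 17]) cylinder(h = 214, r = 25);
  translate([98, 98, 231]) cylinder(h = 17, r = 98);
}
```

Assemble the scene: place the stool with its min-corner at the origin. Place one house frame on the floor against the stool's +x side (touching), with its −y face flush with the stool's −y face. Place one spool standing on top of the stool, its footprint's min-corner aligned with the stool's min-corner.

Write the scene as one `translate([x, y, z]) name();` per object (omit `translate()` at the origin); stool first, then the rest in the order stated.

stool();
translate([275, 0, 0]) house_frame();
translate([0, 0, 407]) spool();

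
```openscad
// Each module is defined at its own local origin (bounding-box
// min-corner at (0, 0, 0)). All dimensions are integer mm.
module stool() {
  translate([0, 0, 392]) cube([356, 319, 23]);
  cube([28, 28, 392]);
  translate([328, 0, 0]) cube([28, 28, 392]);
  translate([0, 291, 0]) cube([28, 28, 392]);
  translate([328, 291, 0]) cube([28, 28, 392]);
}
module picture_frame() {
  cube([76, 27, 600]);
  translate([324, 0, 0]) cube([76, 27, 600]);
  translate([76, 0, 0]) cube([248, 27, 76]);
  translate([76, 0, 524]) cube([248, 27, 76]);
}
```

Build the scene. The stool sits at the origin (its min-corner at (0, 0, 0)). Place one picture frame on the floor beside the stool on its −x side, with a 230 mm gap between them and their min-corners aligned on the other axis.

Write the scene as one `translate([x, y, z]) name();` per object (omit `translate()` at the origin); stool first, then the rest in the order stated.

stool();
translate([-630, 0, 0]) picture_frame();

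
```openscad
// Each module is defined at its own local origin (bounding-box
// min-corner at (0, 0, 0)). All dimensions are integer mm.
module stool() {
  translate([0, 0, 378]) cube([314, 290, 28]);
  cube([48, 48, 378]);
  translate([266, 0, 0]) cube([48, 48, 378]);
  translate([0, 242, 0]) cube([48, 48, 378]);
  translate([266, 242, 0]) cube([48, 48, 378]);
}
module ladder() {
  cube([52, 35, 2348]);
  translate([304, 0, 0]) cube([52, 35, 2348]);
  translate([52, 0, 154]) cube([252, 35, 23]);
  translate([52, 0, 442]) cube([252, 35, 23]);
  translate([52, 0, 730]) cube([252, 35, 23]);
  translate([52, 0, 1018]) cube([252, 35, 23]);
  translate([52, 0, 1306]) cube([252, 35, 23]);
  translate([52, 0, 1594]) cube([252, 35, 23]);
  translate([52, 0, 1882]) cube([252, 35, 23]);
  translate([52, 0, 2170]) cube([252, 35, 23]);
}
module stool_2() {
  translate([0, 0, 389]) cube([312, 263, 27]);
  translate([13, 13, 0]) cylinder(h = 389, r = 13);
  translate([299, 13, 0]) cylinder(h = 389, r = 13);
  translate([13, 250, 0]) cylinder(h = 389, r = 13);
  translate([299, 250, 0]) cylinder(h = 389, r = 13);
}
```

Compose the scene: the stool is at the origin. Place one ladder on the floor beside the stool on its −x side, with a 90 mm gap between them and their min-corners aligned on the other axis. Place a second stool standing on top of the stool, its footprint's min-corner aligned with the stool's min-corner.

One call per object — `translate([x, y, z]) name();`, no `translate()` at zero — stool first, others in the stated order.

stool();
translate([-446, 0, 0]) ladder();
translate([0, 0, 406]) stool_2();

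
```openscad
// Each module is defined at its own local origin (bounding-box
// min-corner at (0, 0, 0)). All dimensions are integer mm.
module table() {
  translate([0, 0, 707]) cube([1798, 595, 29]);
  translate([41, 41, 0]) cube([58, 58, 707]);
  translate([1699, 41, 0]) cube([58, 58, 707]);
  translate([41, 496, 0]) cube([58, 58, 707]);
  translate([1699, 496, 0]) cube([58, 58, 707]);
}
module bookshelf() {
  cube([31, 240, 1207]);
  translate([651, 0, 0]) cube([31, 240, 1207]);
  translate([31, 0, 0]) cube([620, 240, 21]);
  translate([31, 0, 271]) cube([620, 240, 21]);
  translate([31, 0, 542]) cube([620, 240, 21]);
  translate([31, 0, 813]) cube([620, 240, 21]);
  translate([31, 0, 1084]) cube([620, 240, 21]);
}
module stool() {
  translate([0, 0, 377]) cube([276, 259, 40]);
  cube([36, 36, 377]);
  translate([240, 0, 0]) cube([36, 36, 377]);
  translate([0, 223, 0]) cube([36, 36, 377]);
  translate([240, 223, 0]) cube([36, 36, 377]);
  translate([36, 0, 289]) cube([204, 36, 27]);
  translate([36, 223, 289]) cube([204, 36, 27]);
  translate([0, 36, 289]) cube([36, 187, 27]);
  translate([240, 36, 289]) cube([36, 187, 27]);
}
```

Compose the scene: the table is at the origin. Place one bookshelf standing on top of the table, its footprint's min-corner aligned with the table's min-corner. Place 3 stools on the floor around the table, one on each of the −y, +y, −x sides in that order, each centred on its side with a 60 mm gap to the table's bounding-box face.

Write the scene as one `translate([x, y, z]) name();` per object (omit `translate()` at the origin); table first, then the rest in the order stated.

table();
translate([0, 0, 736]) bookshelf();
translate([761, -319, 0]) stool();
translate([761, 655, 0]) stool();
translate([-336, 168, 0]) stool();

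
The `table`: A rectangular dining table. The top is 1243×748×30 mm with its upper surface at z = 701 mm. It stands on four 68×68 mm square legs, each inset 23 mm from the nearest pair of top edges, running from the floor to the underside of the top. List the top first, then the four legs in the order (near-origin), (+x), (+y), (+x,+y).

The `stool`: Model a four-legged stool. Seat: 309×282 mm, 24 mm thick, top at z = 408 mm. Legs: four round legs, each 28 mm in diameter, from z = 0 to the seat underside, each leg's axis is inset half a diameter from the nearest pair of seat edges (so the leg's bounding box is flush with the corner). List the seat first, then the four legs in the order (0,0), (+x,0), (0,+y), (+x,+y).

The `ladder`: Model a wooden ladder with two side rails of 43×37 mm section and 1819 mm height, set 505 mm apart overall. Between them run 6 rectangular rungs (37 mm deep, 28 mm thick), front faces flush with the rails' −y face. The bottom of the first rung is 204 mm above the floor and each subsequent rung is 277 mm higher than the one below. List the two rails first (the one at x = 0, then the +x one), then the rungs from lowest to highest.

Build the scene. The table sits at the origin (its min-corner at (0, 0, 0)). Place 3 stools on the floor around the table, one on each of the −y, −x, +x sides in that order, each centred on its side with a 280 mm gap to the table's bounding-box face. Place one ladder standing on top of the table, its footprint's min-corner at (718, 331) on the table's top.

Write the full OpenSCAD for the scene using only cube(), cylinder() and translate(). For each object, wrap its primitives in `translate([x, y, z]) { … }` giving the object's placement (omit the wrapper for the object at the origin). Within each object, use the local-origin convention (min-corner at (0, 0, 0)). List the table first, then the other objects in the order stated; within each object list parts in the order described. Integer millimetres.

translate([0, 0, 671]) cube([1243, 748, 30]);
translate([23, 23, 0]) cube([68, 68, 671]);
translate([1152, 23, 0]) cube([68, 68, 671]);
translate([23, 657, 0]) cube([68, 68, 671]);
translate([1152, 657, 0]) cube([68, 68, 671]);
translate([467, -562, 0]) {
  translate([0, 0, 384]) cube([309, 282, 24]);
  translate([14, 14, 0]) cylinder(h = 384, r = 14);
  translate([295, 14, 0]) cylinder(h = 384, r = 14);
  translate([14, 268, 0]) cylinder(h = 384, r = 14);
  translate([295, 268, 0]) cylinder(h = 384, r = 14);
}
translate([-589, 233, 0]) {
  translate([0, 0, 384]) cube([309, 282, 24]);
  translate([14, 14, 0]) cylinder(h = 384, r = 14);
  translate([295, 14, 0]) cylinder(h = 384, r = 14);
  translate([14, 268, 0]) cylinder(h = 384, r = 14);
  translate([295, 268, 0]) cylinder(h = 384, r = 14);
}
translate([1523, 233, 0]) {
  translate([0, 0, 384]) cube([309, 282, 24]);
  translate([14, 14, 0]) cylinder(h = 384, r = 14);
  translate([295, 14, 0]) cylinder(h = 384, r = 14);
  translate([14, 268, 0]) cylinder(h = 384, r = 14);
  translate([295, 268, 0]) cylinder(h = 384, r = 14);
}
translate([718, 331, 701]) {
  cube([43, 37, 1819]);
  translate([462, 0, 0]) cube([43, 37, 1819]);
  translate([43, 0, 204]) cube([419, 37, 28]);
  translate([43, 0, 481]) cube([419, 37, 28]);
  translate([43, 0, 758]) cube([419, 37, 28]);
  translate([43, 0, 1035]) cube([419, 37, 28]);
  translate([43, 0, 1312]) cube([419, 37, 28]);
  translate([43, 0, 1589]) cube([419, 37, 28]);
}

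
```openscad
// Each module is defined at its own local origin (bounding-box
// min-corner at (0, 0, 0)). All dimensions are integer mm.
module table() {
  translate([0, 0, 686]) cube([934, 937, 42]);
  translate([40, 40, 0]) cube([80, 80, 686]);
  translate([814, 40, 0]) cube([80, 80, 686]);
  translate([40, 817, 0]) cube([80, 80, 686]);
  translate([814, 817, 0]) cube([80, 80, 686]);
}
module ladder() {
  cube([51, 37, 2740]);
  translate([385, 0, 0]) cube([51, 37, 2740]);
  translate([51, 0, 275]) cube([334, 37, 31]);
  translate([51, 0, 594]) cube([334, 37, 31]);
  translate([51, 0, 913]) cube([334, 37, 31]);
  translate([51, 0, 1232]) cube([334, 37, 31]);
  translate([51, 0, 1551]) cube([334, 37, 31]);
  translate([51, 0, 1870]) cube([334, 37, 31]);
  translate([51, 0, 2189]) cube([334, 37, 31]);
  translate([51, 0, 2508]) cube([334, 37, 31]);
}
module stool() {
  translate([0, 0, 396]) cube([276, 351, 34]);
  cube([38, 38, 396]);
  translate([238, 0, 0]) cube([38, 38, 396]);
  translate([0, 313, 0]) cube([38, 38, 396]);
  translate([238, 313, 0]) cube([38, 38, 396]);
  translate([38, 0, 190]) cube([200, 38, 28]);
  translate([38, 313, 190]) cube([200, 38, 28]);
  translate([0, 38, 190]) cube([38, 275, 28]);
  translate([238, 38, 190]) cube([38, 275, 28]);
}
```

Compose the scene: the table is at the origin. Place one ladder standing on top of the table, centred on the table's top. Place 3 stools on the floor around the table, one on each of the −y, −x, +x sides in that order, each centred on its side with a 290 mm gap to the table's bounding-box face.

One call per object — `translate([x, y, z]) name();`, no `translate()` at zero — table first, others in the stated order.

table();
translate([249, 450, 728]) ladder();
translate([329, -641, 0]) stool();
translate([-566, 293, 0]) stool();
translate([1224, 293, 0]) stool();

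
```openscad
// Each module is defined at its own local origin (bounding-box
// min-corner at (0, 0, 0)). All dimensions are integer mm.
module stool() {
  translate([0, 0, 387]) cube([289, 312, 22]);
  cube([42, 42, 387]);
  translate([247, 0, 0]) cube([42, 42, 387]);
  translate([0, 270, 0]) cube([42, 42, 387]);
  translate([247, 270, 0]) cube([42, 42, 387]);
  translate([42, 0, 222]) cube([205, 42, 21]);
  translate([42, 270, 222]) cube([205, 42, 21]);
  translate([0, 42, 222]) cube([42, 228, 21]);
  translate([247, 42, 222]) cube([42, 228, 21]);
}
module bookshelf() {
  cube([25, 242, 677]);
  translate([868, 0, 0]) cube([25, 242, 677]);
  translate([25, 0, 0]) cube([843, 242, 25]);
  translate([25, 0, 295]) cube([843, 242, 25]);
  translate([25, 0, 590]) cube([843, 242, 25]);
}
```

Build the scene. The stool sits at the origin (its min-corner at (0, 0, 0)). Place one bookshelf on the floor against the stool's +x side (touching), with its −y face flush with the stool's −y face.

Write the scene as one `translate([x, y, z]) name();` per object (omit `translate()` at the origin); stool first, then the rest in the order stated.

stool();
translate([289, 0, 0]) bookshelf();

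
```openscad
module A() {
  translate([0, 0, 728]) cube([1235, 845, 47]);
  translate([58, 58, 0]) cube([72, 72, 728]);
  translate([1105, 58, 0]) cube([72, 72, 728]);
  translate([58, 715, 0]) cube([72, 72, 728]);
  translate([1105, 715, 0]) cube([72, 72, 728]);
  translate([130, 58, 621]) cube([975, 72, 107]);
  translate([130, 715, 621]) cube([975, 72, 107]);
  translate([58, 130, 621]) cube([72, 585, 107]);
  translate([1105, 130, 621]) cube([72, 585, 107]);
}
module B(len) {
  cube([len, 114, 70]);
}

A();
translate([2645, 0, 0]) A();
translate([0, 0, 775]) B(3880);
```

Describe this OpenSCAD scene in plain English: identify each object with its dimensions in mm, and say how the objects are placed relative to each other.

A is a rectangular dining table. The top is 1235×845×47 mm with its upper surface at z = 775 mm. It stands on four 72×72 mm square legs, each inset 58 mm from the nearest pair of top edges, running from the floor to the underside of the top. Four apron rails, 72 mm thick and 107 mm tall, run between adjacent legs with their top edges flush with the underside of the top and their outer faces flush with the legs' outer faces.

B is a rectangular beam 3880 mm long (x), 114 mm deep (y), 70 mm thick (z).

The beam spans the tops of two tables placed 1410 mm apart, resting at z = 775 mm.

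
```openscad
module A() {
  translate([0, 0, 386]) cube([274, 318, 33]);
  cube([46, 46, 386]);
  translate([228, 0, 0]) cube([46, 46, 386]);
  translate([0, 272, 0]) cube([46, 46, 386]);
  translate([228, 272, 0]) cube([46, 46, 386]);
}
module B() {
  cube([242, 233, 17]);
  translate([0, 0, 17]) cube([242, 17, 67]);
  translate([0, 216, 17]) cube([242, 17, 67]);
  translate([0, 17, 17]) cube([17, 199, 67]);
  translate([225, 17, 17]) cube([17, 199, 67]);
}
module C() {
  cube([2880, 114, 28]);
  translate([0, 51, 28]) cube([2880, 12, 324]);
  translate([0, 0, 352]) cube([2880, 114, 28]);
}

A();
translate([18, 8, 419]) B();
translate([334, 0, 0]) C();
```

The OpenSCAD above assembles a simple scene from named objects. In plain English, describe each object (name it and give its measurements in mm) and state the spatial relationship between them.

A is a four-legged stool. The seat is 274×318 mm, 33 mm thick, top at z = 419 mm. It stands on four square legs, each 46×46 mm in cross-section, from z = 0 to the seat underside, each flush with a corner of the seat.

B is an open-topped rectangular box: outside dimensions 242×233×84 mm, with a uniform wall and base thickness of 17 mm. The base is a full 242×233 slab on the floor; four walls sit on top of the base. The front and back walls (the −y and +y sides) span the full width; the two side walls fit between them.

C is an I-beam lying along x, 2880 mm long. Overall section height 380 mm. Two flanges 114 mm wide (y) and 28 mm thick, one on the floor and one at the top; a web 12 mm thick runs between them, centred on the flange width.

The open box is on top of the stool. The I-beam is on the floor beside the stool on its +x side.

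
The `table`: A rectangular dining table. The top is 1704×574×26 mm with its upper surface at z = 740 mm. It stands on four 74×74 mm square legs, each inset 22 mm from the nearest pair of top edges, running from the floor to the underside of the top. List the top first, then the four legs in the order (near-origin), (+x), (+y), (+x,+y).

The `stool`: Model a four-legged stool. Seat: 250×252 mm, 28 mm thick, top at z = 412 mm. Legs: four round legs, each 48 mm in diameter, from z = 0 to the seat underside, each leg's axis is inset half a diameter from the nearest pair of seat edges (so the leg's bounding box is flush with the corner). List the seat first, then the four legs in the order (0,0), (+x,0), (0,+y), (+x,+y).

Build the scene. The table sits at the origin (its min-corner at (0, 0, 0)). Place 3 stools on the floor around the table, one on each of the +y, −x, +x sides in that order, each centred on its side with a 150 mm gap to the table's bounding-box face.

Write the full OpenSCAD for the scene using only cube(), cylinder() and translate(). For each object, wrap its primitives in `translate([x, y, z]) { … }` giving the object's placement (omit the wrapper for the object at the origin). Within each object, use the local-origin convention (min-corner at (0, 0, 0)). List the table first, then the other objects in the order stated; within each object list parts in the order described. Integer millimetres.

translate([0, 0, 714]) cube([1704, 574, 26]);
translate([22, 22, 0]) cube([74, 74, 714]);
translate([1608, 22, 0]) cube([74, 74, 714]);
translate([22, 478, 0]) cube([74, 74, 714]);
translate([1608, 478, 0]) cube([74, 74, 714]);
translate([727, 724, 0]) {
  translate([0, 0, 384]) cube([250, 252, 28]);
  translate([24, 24, 0]) cylinder(h = 384, r = 24);
  translate([226, 24, 0]) cylinder(h = 384, r = 24);
  translate([24, 228, 0]) cylinder(h = 384, r = 24);
  translate([226, 228, 0]) cylinder(h = 384, r = 24);
}
translate([-400, 161, 0]) {
  translate([0, 0, 384]) cube([250, 252, 28]);
  translate([24, 24, 0]) cylinder(h = 384, r = 24);
  translate([226, 24, 0]) cylinder(h = 384, r = 24);
  translate([24, 228, 0]) cylinder(h = 384, r = 24);
  translate([226, 228, 0]) cylinder(h = 384, r = 24);
}
translate([1854, 161, 0]) {
  translate([0, 0, 384]) cube([250, 252, 28]);
  translate([24, 24, 0]) cylinder(h = 384, r = 24);
  translate([226, 24, 0]) cylinder(h = 384, r = 24);
  translate([24, 228, 0]) cylinder(h = 384, r = 24);
  translate([226, 228, 0]) cylinder(h = 384, r = 24);
}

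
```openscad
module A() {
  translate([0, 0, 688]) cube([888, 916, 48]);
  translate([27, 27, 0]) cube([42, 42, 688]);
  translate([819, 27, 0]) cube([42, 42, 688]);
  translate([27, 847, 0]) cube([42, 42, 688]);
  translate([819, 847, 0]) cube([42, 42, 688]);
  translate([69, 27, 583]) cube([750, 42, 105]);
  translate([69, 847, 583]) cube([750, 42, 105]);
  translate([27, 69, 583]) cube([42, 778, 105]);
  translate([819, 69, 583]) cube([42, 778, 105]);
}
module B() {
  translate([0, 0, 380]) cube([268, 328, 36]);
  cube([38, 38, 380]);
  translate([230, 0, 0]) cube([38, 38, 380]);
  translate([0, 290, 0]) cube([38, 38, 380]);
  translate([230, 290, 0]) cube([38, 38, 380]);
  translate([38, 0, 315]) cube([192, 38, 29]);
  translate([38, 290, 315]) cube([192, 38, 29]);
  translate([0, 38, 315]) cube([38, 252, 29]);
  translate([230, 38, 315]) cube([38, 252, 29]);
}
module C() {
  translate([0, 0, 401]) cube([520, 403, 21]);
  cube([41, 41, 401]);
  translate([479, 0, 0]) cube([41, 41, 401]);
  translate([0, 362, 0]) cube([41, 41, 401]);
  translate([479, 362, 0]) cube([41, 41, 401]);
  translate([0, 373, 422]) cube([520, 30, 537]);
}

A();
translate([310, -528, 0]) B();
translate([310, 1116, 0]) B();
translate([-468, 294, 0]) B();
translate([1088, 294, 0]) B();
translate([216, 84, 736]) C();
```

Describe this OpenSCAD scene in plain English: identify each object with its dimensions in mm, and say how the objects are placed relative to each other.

A is a table with a 888×916 mm rectangular top, 48 mm thick, top surface at z = 736 mm, supported by four 42×42 mm square legs, each inset 27 mm from the nearest pair of top edges, running from the floor. Four apron rails, 42 mm thick and 105 mm tall, run between adjacent legs with their top edges flush with the underside of the top and their outer faces flush with the legs' outer faces.

B is a four-legged stool. The seat is 268×328 mm, 36 mm thick, top at z = 416 mm. It stands on four square legs, each 38×38 mm in cross-section, from z = 0 to the seat underside, each flush with a corner of the seat. Four stretchers, 38 mm wide and 29 mm tall, connect adjacent legs with their undersides at z = 315 mm, each running between the inner faces of the legs it joins and aligned with the legs' outer faces on the other axis.

C is a chair. The seat is a 520×403×21 mm slab with its top at z = 422 mm, on four 41×41 mm corner legs (flush with the seat edges, standing on z = 0). A flat backrest 30 mm thick, 537 mm tall, spans the full seat width and rises from the seat top along its +y edge, rear face flush with the rear of the seat.

Four stools sit around the table at the −y, +y, −x, +x sides. The chair is on top of the table.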